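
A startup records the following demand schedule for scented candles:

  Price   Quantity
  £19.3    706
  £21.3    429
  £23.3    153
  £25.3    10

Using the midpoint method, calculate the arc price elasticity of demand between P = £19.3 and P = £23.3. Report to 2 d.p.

At P = 19.3, Q = 706; at P = 23.3, Q = 153.
ΔQ = -553, ΔP = 4.0. Midpoints: P̄ = 21.30, Q̄ = 429.5.
ε = (ΔQ/ΔP)(P̄/Q̄) = (-553/4.0)(21.30/429.5).

-6.86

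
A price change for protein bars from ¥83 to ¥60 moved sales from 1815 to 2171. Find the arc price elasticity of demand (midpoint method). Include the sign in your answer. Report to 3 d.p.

ΔQ = 2171 − 1815 = 356; ΔP = 60 − 83 = -23.
Midpoints: P̄ = 71.50, Q̄ = 1993.0.
ε = (ΔQ/ΔP)(P̄/Q̄) = (356/-23)(71.50/1993.0).

-0.555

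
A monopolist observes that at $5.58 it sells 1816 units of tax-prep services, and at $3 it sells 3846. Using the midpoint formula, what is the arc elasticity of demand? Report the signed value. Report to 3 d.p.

ΔQ = 3846 − 1816 = 2030; ΔP = 3 − 5.58 = -2.58.
Midpoints: P̄ = 4.29, Q̄ = 2831.0.
ε = (ΔQ/ΔP)(P̄/Q̄) = (2030/-2.58)(4.29/2831.0).

-1.192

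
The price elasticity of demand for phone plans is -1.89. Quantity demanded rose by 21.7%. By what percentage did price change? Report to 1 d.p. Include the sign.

-11.5%

%ΔP ≈ %ΔQ / ε = (21.7%)/(-1.89) = -11.48%.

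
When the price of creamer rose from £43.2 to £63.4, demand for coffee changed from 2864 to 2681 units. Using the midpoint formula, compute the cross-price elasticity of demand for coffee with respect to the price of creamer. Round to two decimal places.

-0.17

ΔQ_x = 2681 − 2864 = -183; ΔP_y = 63.4 − 43.2 = 20.2.
Midpoints: P̄_y = 53.30, Q̄_x = 2772.5.
ε_xy = (ΔQ_x/ΔP_y)(P̄_y/Q̄_x) = (-183/20.2)(53.30/2772.5).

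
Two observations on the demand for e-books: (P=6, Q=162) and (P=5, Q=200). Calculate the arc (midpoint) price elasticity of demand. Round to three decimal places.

-1.155

ΔQ = 200 − 162 = 38; ΔP = 5 − 6 = -1.
Midpoints: P̄ = 5.50, Q̄ = 181.0.
ε = (ΔQ/ΔP)(P̄/Q̄) = (38/-1)(5.50/181.0).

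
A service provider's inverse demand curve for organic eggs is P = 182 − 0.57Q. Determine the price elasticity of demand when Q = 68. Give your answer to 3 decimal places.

At Q = 68, P = 182 − 0.57(68) = 143.24.
dP/dQ = −0.57, so dQ/dP = 1/(−0.57) = -1.754.
ε = (dQ/dP)(P/Q) = (-1.754)(143.24/68).

-3.696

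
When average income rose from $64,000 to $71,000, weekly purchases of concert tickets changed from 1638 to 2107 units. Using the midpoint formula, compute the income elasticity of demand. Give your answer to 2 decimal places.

ΔQ = 469, ΔI = 7000. Midpoints: Ī = 67,500, Q̄ = 1872.5.
ε_I = (ΔQ/ΔI)(Ī/Q̄) = (469/7000)(67500/1872.5).

2.42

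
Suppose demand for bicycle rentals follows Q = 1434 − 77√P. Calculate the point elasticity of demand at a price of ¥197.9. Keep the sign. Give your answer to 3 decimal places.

-1.544

At P = 197.9, Q = 350.788.
dQ/dP = −77/(2√P) = -2.737.
ε = (dQ/dP)(P/Q) = (-2.737)(197.9/350.788).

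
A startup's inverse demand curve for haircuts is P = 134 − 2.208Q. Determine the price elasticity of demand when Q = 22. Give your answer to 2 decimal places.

At Q = 22, P = 134 − 2.208(22) = 85.42.
dP/dQ = −2.208, so dQ/dP = 1/(−2.208) = -0.453.
ε = (dQ/dP)(P/Q) = (-0.453)(85.42/22).

-1.76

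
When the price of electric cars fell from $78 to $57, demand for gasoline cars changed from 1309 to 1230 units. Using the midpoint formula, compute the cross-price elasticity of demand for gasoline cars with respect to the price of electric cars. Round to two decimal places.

ΔQ_x = 1230 − 1309 = -79; ΔP_y = 57 − 78 = -21.
Midpoints: P̄_y = 67.50, Q̄_x = 1269.5.
ε_xy = (ΔQ_x/ΔP_y)(P̄_y/Q̄_x) = (-79/-21)(67.50/1269.5).

0.20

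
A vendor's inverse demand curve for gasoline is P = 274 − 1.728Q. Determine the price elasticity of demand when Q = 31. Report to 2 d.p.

-4.11

At Q = 31, P = 274 − 1.728(31) = 220.43.
dP/dQ = −1.728, so dQ/dP = 1/(−1.728) = -0.579.
ε = (dQ/dP)(P/Q) = (-0.579)(220.43/31).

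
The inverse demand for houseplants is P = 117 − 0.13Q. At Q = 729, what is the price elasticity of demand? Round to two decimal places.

-0.23

At Q = 729, P = 117 − 0.13(729) = 22.23.
dP/dQ = −0.13, so dQ/dP = 1/(−0.13) = -7.692.
ε = (dQ/dP)(P/Q) = (-7.692)(22.23/729).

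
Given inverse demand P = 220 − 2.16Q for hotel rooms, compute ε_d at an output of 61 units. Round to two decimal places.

At Q = 61, P = 220 − 2.16(61) = 88.24.
dP/dQ = −2.16, so dQ/dP = 1/(−2.16) = -0.463.
ε = (dQ/dP)(P/Q) = (-0.463)(88.24/61).

-0.67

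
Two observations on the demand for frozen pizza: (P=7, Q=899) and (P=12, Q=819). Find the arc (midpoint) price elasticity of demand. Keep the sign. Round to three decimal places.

ΔQ = 819 − 899 = -80; ΔP = 12 − 7 = 5.
Midpoints: P̄ = 9.50, Q̄ = 859.0.
ε = (ΔQ/ΔP)(P̄/Q̄) = (-80/5)(9.50/859.0).

-0.177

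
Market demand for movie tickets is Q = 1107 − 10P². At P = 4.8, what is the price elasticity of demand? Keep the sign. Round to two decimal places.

-0.53

At P = 4.8, Q = 876.600.
dQ/dP = −20P = -96.
ε = (dQ/dP)(P/Q) = (-96)(4.8/876.600).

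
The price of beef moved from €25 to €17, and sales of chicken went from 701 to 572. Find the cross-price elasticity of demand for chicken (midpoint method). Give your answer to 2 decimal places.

ΔQ_x = 572 − 701 = -129; ΔP_y = 17 − 25 = -8.
Midpoints: P̄_y = 21.00, Q̄_x = 636.5.
ε_xy = (ΔQ_x/ΔP_y)(P̄_y/Q̄_x) = (-129/-8)(21.00/636.5).
ε_xy > 0, so the goods are substitutes.

0.53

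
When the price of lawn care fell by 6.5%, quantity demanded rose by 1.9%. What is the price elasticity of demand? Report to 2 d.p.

-0.29

ε = %ΔQ / %ΔP = (1.9)/(-6.5) = -0.292.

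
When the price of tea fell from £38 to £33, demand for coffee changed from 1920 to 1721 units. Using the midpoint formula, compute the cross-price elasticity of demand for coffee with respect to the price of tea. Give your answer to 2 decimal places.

0.78

ΔQ_x = 1721 − 1920 = -199; ΔP_y = 33 − 38 = -5.
Midpoints: P̄_y = 35.50, Q̄_x = 1820.5.
ε_xy = (ΔQ_x/ΔP_y)(P̄_y/Q̄_x) = (-199/-5)(35.50/1820.5).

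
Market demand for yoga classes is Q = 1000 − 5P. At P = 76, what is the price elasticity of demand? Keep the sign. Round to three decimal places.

-0.613

At P = 76, Q = 620.
dQ/dP = −5.
ε = (dQ/dP)(P/Q) = (-5)(76/620).
|ε| < 1, so demand is inelastic at this price.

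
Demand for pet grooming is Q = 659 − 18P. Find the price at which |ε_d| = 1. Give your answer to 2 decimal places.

18.31

For linear demand Q = a − bP, ε = −bP/(a − bP). |ε| = 1 when bP = a − bP, i.e. P = a/(2b).
P = 659/(2·18) = 659/36 = 18.3056.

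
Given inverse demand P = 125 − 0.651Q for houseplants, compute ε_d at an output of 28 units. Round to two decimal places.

At Q = 28, P = 125 − 0.651(28) = 106.77.
dP/dQ = −0.651, so dQ/dP = 1/(−0.651) = -1.536.
ε = (dQ/dP)(P/Q) = (-1.536)(106.77/28).

-5.86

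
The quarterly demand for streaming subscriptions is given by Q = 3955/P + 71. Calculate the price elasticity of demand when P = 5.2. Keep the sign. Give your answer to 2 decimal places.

At P = 5.2, Q = 831.577.
dQ/dP = −3955/P² = -146.265.
ε = (dQ/dP)(P/Q) = (-146.265)(5.2/831.577).

-0.91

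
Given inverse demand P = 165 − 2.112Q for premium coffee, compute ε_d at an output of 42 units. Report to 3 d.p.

At Q = 42, P = 165 − 2.112(42) = 76.30.
dP/dQ = −2.112, so dQ/dP = 1/(−2.112) = -0.473.
ε = (dQ/dP)(P/Q) = (-0.473)(76.30/42).

-0.860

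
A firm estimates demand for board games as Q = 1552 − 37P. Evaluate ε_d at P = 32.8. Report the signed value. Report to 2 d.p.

-3.59

At P = 32.8, Q = 338.400.
dQ/dP = −37.
ε = (dQ/dP)(P/Q) = (-37)(32.8/338.400).
|ε| > 1, so demand is elastic at this price.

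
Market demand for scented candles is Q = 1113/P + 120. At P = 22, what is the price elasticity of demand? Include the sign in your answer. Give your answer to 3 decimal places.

-0.297

At P = 22, Q = 170.591.
dQ/dP = −1113/P² = -2.300.
ε = (dQ/dP)(P/Q) = (-2.300)(22/170.591).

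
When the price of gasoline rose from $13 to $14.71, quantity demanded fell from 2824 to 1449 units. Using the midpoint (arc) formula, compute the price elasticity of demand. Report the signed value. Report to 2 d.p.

-5.21

ΔQ = 1449 − 2824 = -1375; ΔP = 14.71 − 13 = 1.71.
Midpoints: P̄ = 13.86, Q̄ = 2136.5.
ε = (ΔQ/ΔP)(P̄/Q̄) = (-1375/1.71)(13.86/2136.5).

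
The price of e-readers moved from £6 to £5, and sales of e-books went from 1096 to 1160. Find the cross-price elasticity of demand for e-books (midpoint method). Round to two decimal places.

ΔQ_x = 1160 − 1096 = 64; ΔP_y = 5 − 6 = -1.
Midpoints: P̄_y = 5.50, Q̄_x = 1128.0.
ε_xy = (ΔQ_x/ΔP_y)(P̄_y/Q̄_x) = (64/-1)(5.50/1128.0).

-0.31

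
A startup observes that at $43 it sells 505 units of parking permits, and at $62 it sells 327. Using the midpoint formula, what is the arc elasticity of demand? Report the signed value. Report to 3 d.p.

ΔQ = 327 − 505 = -178; ΔP = 62 − 43 = 19.
Midpoints: P̄ = 52.50, Q̄ = 416.0.
ε = (ΔQ/ΔP)(P̄/Q̄) = (-178/19)(52.50/416.0).

-1.182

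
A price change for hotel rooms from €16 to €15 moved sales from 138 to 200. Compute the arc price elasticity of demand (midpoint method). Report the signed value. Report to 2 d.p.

-5.69

ΔQ = 200 − 138 = 62; ΔP = 15 − 16 = -1.
Midpoints: P̄ = 15.50, Q̄ = 169.0.
ε = (ΔQ/ΔP)(P̄/Q̄) = (62/-1)(15.50/169.0).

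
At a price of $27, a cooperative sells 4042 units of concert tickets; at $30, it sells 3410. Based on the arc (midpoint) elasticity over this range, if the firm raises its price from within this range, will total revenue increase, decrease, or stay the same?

decrease

Arc ε = (-632/3)(28.50/3726.0) ≈ -1.611.
|ε| = 1.61 > 1, so demand is elastic. A price rise therefore reduces total revenue.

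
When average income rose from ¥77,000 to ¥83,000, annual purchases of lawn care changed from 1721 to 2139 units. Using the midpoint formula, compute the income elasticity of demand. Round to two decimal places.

2.89

ΔQ = 418, ΔI = 6000. Midpoints: Ī = 80,000, Q̄ = 1930.0.
ε_I = (ΔQ/ΔI)(Ī/Q̄) = (418/6000)(80000/1930.0).
ε_I > 0, so the good is normal.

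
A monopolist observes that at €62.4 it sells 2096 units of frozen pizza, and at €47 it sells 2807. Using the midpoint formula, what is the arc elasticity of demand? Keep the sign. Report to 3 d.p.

-1.030

ΔQ = 2807 − 2096 = 711; ΔP = 47 − 62.4 = -15.4.
Midpoints: P̄ = 54.70, Q̄ = 2451.5.
ε = (ΔQ/ΔP)(P̄/Q̄) = (711/-15.4)(54.70/2451.5).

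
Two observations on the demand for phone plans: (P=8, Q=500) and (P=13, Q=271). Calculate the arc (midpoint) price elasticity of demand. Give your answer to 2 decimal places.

ΔQ = 271 − 500 = -229; ΔP = 13 − 8 = 5.
Midpoints: P̄ = 10.50, Q̄ = 385.5.
ε = (ΔQ/ΔP)(P̄/Q̄) = (-229/5)(10.50/385.5).

-1.25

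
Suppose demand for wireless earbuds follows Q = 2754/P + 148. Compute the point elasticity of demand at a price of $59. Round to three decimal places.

-0.240

At P = 59, Q = 194.678.
dQ/dP = −2754/P² = -0.791.
ε = (dQ/dP)(P/Q) = (-0.791)(59/194.678).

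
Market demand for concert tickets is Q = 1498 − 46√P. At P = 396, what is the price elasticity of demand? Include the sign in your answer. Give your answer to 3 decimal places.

At P = 396, Q = 582.612.
dQ/dP = −46/(2√P) = -1.156.
ε = (dQ/dP)(P/Q) = (-1.156)(396/582.612).

-0.786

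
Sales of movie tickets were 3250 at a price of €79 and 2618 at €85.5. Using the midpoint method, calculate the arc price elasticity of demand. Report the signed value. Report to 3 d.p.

ΔQ = 2618 − 3250 = -632; ΔP = 85.5 − 79 = 6.5.
Midpoints: P̄ = 82.25, Q̄ = 2934.0.
ε = (ΔQ/ΔP)(P̄/Q̄) = (-632/6.5)(82.25/2934.0).

-2.726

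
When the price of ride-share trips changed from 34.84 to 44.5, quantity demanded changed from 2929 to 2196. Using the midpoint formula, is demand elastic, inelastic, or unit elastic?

Arc ε ≈ -1.175.
|ε| = 1.17 > 1.

elastic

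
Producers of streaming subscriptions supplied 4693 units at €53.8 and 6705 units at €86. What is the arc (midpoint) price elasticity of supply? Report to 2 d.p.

ΔQ = 6705 − 4693 = 2012; ΔP = 86 − 53.8 = 32.2.
Midpoints: P̄ = 69.90, Q̄ = 5699.0.
ε_s = (ΔQ/ΔP)(P̄/Q̄) = (2012/32.2)(69.90/5699.0).

0.77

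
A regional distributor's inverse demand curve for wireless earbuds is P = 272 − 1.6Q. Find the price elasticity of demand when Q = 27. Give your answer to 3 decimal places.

-5.296

At Q = 27, P = 272 − 1.6(27) = 228.80.
dP/dQ = −1.6, so dQ/dP = 1/(−1.6) = -0.625.
ε = (dQ/dP)(P/Q) = (-0.625)(228.80/27).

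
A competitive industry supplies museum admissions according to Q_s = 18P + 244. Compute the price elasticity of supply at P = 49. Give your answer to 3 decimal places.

At P = 49, Q_s = 1126.
dQ_s/dP = 18.
ε_s = (dQ_s/dP)(P/Q_s) = (18)(49/1126).

0.783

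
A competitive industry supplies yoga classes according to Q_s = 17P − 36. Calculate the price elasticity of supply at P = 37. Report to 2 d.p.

1.06

At P = 37, Q_s = 593.
dQ_s/dP = 17.
ε_s = (dQ_s/dP)(P/Q_s) = (17)(37/593).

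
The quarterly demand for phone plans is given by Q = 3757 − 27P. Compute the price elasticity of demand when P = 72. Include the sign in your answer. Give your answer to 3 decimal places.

-1.072

At P = 72, Q = 1813.
dQ/dP = −27.
ε = (dQ/dP)(P/Q) = (-27)(72/1813).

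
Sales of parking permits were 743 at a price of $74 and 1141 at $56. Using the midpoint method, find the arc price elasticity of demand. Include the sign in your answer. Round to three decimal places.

ΔQ = 1141 − 743 = 398; ΔP = 56 − 74 = -18.
Midpoints: P̄ = 65.00, Q̄ = 942.0.
ε = (ΔQ/ΔP)(P̄/Q̄) = (398/-18)(65.00/942.0).

-1.526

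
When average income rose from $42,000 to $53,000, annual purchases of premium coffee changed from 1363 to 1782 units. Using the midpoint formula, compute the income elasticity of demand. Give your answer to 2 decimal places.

1.15

ΔQ = 419, ΔI = 11000. Midpoints: Ī = 47,500, Q̄ = 1572.5.
ε_I = (ΔQ/ΔI)(Ī/Q̄) = (419/11000)(47500/1572.5).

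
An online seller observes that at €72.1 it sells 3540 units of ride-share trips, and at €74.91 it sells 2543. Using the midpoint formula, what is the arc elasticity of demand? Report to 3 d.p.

ΔQ = 2543 − 3540 = -997; ΔP = 74.91 − 72.1 = 2.81.
Midpoints: P̄ = 73.50, Q̄ = 3041.5.
ε = (ΔQ/ΔP)(P̄/Q̄) = (-997/2.81)(73.50/3041.5).

-8.575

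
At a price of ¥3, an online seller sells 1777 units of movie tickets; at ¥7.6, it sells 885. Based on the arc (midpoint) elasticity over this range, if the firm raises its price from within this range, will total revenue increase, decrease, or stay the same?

increase

Arc ε = (-892/4.6)(5.30/1331.0) ≈ -0.772.
|ε| = 0.77 < 1, so demand is inelastic. A price rise therefore raises total revenue.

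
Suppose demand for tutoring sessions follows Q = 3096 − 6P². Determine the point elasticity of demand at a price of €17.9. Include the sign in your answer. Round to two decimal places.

-3.28

At P = 17.9, Q = 1173.540.
dQ/dP = −12P = -214.800.
ε = (dQ/dP)(P/Q) = (-214.800)(17.9/1173.540).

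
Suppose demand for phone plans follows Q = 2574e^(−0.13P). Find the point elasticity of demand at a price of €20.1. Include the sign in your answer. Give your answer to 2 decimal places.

At P = 20.1, Q = 188.711.
dQ/dP = −0.13·2574e^(−0.13P) = −0.13Q = -24.532.
ε = (dQ/dP)(P/Q) = (-24.532)(20.1/188.711).

-2.61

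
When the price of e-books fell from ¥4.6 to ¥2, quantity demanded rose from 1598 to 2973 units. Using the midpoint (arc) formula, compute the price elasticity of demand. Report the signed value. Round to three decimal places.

ΔQ = 2973 − 1598 = 1375; ΔP = 2 − 4.6 = -2.6.
Midpoints: P̄ = 3.30, Q̄ = 2285.5.
ε = (ΔQ/ΔP)(P̄/Q̄) = (1375/-2.6)(3.30/2285.5).

-0.764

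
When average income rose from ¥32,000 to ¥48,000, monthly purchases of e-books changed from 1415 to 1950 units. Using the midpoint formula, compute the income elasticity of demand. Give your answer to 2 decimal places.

ΔQ = 535, ΔI = 16000. Midpoints: Ī = 40,000, Q̄ = 1682.5.
ε_I = (ΔQ/ΔI)(Ī/Q̄) = (535/16000)(40000/1682.5).

0.79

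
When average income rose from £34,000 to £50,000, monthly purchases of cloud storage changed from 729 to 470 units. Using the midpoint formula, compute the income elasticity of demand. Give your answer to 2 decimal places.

-1.13

ΔQ = -259, ΔI = 16000. Midpoints: Ī = 42,000, Q̄ = 599.5.
ε_I = (ΔQ/ΔI)(Ī/Q̄) = (-259/16000)(42000/599.5).
ε_I < 0, so the good is inferior.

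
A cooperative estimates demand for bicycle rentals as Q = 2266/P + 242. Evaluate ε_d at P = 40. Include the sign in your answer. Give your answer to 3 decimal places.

At P = 40, Q = 298.650.
dQ/dP = −2266/P² = -1.416.
ε = (dQ/dP)(P/Q) = (-1.416)(40/298.650).

-0.190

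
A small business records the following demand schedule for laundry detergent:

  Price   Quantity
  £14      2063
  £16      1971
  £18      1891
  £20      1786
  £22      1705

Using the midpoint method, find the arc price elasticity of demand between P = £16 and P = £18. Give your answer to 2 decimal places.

At P = 16, Q = 1971; at P = 18, Q = 1891.
ΔQ = -80, ΔP = 2. Midpoints: P̄ = 17.00, Q̄ = 1931.0.
ε = (ΔQ/ΔP)(P̄/Q̄) = (-80/2)(17.00/1931.0).

-0.35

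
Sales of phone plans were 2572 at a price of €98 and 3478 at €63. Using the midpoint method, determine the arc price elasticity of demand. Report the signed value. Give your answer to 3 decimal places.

ΔQ = 3478 − 2572 = 906; ΔP = 63 − 98 = -35.
Midpoints: P̄ = 80.50, Q̄ = 3025.0.
ε = (ΔQ/ΔP)(P̄/Q̄) = (906/-35)(80.50/3025.0).

-0.689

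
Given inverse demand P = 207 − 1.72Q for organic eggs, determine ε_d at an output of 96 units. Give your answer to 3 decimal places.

-0.254

At Q = 96, P = 207 − 1.72(96) = 41.88.
dP/dQ = −1.72, so dQ/dP = 1/(−1.72) = -0.581.
ε = (dQ/dP)(P/Q) = (-0.581)(41.88/96).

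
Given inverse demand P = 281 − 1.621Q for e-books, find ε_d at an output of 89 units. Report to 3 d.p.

At Q = 89, P = 281 − 1.621(89) = 136.73.
dP/dQ = −1.621, so dQ/dP = 1/(−1.621) = -0.617.
ε = (dQ/dP)(P/Q) = (-0.617)(136.73/89).

-0.948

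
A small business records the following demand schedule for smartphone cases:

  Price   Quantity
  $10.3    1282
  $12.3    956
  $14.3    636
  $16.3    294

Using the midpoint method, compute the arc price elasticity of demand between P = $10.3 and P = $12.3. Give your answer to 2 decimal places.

At P = 10.3, Q = 1282; at P = 12.3, Q = 956.
ΔQ = -326, ΔP = 2.0. Midpoints: P̄ = 11.30, Q̄ = 1119.0.
ε = (ΔQ/ΔP)(P̄/Q̄) = (-326/2.0)(11.30/1119.0).

-1.65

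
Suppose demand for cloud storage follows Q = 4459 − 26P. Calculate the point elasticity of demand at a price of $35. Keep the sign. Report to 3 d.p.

At P = 35, Q = 3549.
dQ/dP = −26.
ε = (dQ/dP)(P/Q) = (-26)(35/3549).
|ε| < 1, so demand is inelastic at this price.

-0.256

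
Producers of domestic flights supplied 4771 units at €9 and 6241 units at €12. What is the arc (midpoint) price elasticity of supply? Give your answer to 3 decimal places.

ΔQ = 6241 − 4771 = 1470; ΔP = 12 − 9 = 3.
Midpoints: P̄ = 10.50, Q̄ = 5506.0.
ε_s = (ΔQ/ΔP)(P̄/Q̄) = (1470/3)(10.50/5506.0).

0.934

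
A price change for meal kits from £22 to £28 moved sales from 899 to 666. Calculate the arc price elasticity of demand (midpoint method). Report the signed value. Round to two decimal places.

-1.24

ΔQ = 666 − 899 = -233; ΔP = 28 − 22 = 6.
Midpoints: P̄ = 25.00, Q̄ = 782.5.
ε = (ΔQ/ΔP)(P̄/Q̄) = (-233/6)(25.00/782.5).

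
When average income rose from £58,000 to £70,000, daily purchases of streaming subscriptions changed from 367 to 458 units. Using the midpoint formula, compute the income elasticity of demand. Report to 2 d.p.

1.18

ΔQ = 91, ΔI = 12000. Midpoints: Ī = 64,000, Q̄ = 412.5.
ε_I = (ΔQ/ΔI)(Ī/Q̄) = (91/12000)(64000/412.5).
ε_I > 0, so the good is normal.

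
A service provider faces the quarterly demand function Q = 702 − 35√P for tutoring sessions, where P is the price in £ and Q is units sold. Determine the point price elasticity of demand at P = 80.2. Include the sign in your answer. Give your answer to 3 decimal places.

At P = 80.2, Q = 388.559.
dQ/dP = −35/(2√P) = -1.954.
ε = (dQ/dP)(P/Q) = (-1.954)(80.2/388.559).
|ε| < 1, so demand is inelastic at this price.

-0.403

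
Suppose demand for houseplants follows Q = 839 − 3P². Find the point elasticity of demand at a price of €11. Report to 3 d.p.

At P = 11, Q = 476.
dQ/dP = −6P = -66.
ε = (dQ/dP)(P/Q) = (-66)(11/476).

-1.525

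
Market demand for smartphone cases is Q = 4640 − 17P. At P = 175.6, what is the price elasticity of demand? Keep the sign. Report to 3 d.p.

At P = 175.6, Q = 1654.800.
dQ/dP = −17.
ε = (dQ/dP)(P/Q) = (-17)(175.6/1654.800).

-1.804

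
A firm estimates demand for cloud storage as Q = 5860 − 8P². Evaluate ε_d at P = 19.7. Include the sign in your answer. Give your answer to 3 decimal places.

-2.254

At P = 19.7, Q = 2755.280.
dQ/dP = −16P = -315.200.
ε = (dQ/dP)(P/Q) = (-315.200)(19.7/2755.280).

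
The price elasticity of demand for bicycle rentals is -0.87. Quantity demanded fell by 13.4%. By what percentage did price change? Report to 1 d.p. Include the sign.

15.4%

%ΔP ≈ %ΔQ / ε = (-13.4%)/(-0.87) = 15.40%.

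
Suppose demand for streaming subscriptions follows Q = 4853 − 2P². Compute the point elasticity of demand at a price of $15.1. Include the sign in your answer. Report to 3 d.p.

-0.207

At P = 15.1, Q = 4396.980.
dQ/dP = −4P = -60.400.
ε = (dQ/dP)(P/Q) = (-60.400)(15.1/4396.980).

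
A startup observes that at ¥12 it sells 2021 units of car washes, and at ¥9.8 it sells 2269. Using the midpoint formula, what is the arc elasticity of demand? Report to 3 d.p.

ΔQ = 2269 − 2021 = 248; ΔP = 9.8 − 12 = -2.2.
Midpoints: P̄ = 10.90, Q̄ = 2145.0.
ε = (ΔQ/ΔP)(P̄/Q̄) = (248/-2.2)(10.90/2145.0).

-0.573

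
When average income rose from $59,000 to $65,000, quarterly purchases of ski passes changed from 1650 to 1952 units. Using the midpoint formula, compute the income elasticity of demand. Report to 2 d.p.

1.73

ΔQ = 302, ΔI = 6000. Midpoints: Ī = 62,000, Q̄ = 1801.0.
ε_I = (ΔQ/ΔI)(Ī/Q̄) = (302/6000)(62000/1801.0).
ε_I > 0, so the good is normal.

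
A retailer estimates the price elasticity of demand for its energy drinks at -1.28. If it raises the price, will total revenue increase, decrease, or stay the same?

decrease

|ε| = 1.28 > 1, so demand is elastic. A price rise therefore reduces total revenue.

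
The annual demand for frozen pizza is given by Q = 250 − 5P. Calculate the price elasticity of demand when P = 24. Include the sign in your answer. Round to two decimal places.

-0.92

At P = 24, Q = 130.
dQ/dP = −5.
ε = (dQ/dP)(P/Q) = (-5)(24/130).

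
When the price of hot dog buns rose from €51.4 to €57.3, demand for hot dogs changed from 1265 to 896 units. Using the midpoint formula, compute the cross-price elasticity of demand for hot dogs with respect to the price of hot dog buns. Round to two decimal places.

ΔQ_x = 896 − 1265 = -369; ΔP_y = 57.3 − 51.4 = 5.9.
Midpoints: P̄_y = 54.35, Q̄_x = 1080.5.
ε_xy = (ΔQ_x/ΔP_y)(P̄_y/Q̄_x) = (-369/5.9)(54.35/1080.5).

-3.15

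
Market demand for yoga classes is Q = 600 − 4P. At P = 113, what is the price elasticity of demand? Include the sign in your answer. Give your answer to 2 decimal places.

At P = 113, Q = 148.
dQ/dP = −4.
ε = (dQ/dP)(P/Q) = (-4)(113/148).

-3.05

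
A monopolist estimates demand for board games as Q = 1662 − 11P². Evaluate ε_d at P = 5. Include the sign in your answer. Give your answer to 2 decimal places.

-0.40

At P = 5, Q = 1387.
dQ/dP = −22P = -110.
ε = (dQ/dP)(P/Q) = (-110)(5/1387).
|ε| < 1, so demand is inelastic at this price.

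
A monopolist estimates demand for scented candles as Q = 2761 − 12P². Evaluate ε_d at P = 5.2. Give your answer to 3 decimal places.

-0.266

At P = 5.2, Q = 2436.520.
dQ/dP = −24P = -124.800.
ε = (dQ/dP)(P/Q) = (-124.800)(5.2/2436.520).
|ε| < 1, so demand is inelastic at this price.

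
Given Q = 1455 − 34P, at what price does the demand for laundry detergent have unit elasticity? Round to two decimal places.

21.40

For linear demand Q = a − bP, ε = −bP/(a − bP). |ε| = 1 when bP = a − bP, i.e. P = a/(2b).
P = 1455/(2·34) = 1455/68 = 21.3971.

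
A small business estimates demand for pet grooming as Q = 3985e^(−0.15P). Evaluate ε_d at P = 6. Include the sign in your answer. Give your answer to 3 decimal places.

-0.900

At P = 6, Q = 1620.180.
dQ/dP = −0.15·3985e^(−0.15P) = −0.15Q = -243.027.
ε = (dQ/dP)(P/Q) = (-243.027)(6/1620.180).
|ε| < 1, so demand is inelastic at this price.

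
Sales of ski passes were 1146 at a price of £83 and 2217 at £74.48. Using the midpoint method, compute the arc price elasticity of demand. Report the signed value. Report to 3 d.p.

ΔQ = 2217 − 1146 = 1071; ΔP = 74.48 − 83 = -8.52.
Midpoints: P̄ = 78.74, Q̄ = 1681.5.
ε = (ΔQ/ΔP)(P̄/Q̄) = (1071/-8.52)(78.74/1681.5).

-5.886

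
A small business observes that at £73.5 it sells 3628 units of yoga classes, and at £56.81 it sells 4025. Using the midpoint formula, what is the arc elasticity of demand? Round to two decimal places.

ΔQ = 4025 − 3628 = 397; ΔP = 56.81 − 73.5 = -16.69.
Midpoints: P̄ = 65.16, Q̄ = 3826.5.
ε = (ΔQ/ΔP)(P̄/Q̄) = (397/-16.69)(65.16/3826.5).

-0.41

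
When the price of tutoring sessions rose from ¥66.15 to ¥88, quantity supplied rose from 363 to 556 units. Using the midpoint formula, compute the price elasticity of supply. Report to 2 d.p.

1.48

ΔQ = 556 − 363 = 193; ΔP = 88 − 66.15 = 21.85.
Midpoints: P̄ = 77.08, Q̄ = 459.5.
ε_s = (ΔQ/ΔP)(P̄/Q̄) = (193/21.85)(77.08/459.5).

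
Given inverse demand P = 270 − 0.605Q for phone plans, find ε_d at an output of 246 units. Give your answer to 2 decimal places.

At Q = 246, P = 270 − 0.605(246) = 121.17.
dP/dQ = −0.605, so dQ/dP = 1/(−0.605) = -1.653.
ε = (dQ/dP)(P/Q) = (-1.653)(121.17/246).

-0.81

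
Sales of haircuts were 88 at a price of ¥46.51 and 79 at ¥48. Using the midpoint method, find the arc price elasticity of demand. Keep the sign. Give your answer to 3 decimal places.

-3.418

ΔQ = 79 − 88 = -9; ΔP = 48 − 46.51 = 1.49.
Midpoints: P̄ = 47.25, Q̄ = 83.5.
ε = (ΔQ/ΔP)(P̄/Q̄) = (-9/1.49)(47.25/83.5).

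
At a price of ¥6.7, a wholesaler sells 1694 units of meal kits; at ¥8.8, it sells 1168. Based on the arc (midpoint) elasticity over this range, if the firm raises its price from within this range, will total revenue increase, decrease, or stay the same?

decrease

Arc ε = (-526/2.1)(7.75/1431.0) ≈ -1.357.
|ε| = 1.36 > 1, so demand is elastic. A price rise therefore reduces total revenue.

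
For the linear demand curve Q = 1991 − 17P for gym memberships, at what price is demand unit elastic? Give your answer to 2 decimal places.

For linear demand Q = a − bP, ε = −bP/(a − bP). |ε| = 1 when bP = a − bP, i.e. P = a/(2b).
P = 1991/(2·17) = 1991/34 = 58.5588.

58.56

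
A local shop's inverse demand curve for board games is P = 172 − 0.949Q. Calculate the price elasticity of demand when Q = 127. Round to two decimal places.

-0.43

At Q = 127, P = 172 − 0.949(127) = 51.48.
dP/dQ = −0.949, so dQ/dP = 1/(−0.949) = -1.054.
ε = (dQ/dP)(P/Q) = (-1.054)(51.48/127).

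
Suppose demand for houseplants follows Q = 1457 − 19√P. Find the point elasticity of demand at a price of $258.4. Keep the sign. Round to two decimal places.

-0.13

At P = 258.4, Q = 1151.578.
dQ/dP = −19/(2√P) = -0.591.
ε = (dQ/dP)(P/Q) = (-0.591)(258.4/1151.578).
|ε| < 1, so demand is inelastic at this price.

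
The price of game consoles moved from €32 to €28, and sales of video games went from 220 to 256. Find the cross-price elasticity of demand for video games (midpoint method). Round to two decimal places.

-1.13

ΔQ_x = 256 − 220 = 36; ΔP_y = 28 − 32 = -4.
Midpoints: P̄_y = 30.00, Q̄_x = 238.0.
ε_xy = (ΔQ_x/ΔP_y)(P̄_y/Q̄_x) = (36/-4)(30.00/238.0).
ε_xy < 0, so the goods are complements.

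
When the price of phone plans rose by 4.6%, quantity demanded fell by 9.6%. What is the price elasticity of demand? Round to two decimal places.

-2.09

ε = %ΔQ / %ΔP = (-9.6)/(4.6) = -2.087.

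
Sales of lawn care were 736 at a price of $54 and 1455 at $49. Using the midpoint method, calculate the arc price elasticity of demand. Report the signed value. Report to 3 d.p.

ΔQ = 1455 − 736 = 719; ΔP = 49 − 54 = -5.
Midpoints: P̄ = 51.50, Q̄ = 1095.5.
ε = (ΔQ/ΔP)(P̄/Q̄) = (719/-5)(51.50/1095.5).

-6.760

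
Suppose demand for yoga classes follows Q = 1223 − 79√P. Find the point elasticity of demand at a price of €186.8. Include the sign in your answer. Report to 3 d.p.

At P = 186.8, Q = 143.269.
dQ/dP = −79/(2√P) = -2.890.
ε = (dQ/dP)(P/Q) = (-2.890)(186.8/143.269).
|ε| > 1, so demand is elastic at this price.

-3.768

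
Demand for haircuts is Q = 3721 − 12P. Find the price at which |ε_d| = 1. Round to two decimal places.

For linear demand Q = a − bP, ε = −bP/(a − bP). |ε| = 1 when bP = a − bP, i.e. P = a/(2b).
P = 3721/(2·12) = 3721/24 = 155.0417.

155.04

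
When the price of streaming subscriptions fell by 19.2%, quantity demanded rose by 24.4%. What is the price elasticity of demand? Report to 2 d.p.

-1.27

ε = %ΔQ / %ΔP = (24.4)/(-19.2) = -1.271.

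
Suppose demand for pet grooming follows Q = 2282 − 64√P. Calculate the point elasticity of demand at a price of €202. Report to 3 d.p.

At P = 202, Q = 1372.389.
dQ/dP = −64/(2√P) = -2.252.
ε = (dQ/dP)(P/Q) = (-2.252)(202/1372.389).
|ε| < 1, so demand is inelastic at this price.

-0.331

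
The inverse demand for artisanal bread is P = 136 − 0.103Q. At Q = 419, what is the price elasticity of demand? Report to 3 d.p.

At Q = 419, P = 136 − 0.103(419) = 92.84.
dP/dQ = −0.103, so dQ/dP = 1/(−0.103) = -9.709.
ε = (dQ/dP)(P/Q) = (-9.709)(92.84/419).

-2.151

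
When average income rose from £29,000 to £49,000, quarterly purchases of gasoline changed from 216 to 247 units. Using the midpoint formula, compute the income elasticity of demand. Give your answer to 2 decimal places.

0.26

ΔQ = 31, ΔI = 20000. Midpoints: Ī = 39,000, Q̄ = 231.5.
ε_I = (ΔQ/ΔI)(Ī/Q̄) = (31/20000)(39000/231.5).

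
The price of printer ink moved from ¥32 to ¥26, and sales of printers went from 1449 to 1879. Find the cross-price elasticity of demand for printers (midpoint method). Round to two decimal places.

ΔQ_x = 1879 − 1449 = 430; ΔP_y = 26 − 32 = -6.
Midpoints: P̄_y = 29.00, Q̄_x = 1664.0.
ε_xy = (ΔQ_x/ΔP_y)(P̄_y/Q̄_x) = (430/-6)(29.00/1664.0).

-1.25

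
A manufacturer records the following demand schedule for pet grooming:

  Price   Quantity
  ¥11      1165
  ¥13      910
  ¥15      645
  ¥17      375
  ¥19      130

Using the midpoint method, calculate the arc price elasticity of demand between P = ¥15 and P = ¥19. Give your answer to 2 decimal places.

At P = 15, Q = 645; at P = 19, Q = 130.
ΔQ = -515, ΔP = 4. Midpoints: P̄ = 17.00, Q̄ = 387.5.
ε = (ΔQ/ΔP)(P̄/Q̄) = (-515/4)(17.00/387.5).

-5.65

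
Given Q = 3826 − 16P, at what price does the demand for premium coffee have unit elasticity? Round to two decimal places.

119.56

For linear demand Q = a − bP, ε = −bP/(a − bP). |ε| = 1 when bP = a − bP, i.e. P = a/(2b).
P = 3826/(2·16) = 3826/32 = 119.5625.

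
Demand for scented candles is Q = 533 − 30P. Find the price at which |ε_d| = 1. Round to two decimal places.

8.88

For linear demand Q = a − bP, ε = −bP/(a − bP). |ε| = 1 when bP = a − bP, i.e. P = a/(2b).
P = 533/(2·30) = 533/60 = 8.8833.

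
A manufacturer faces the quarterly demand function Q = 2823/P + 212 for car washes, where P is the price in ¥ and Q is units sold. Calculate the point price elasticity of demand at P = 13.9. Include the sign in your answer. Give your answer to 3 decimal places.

-0.489

At P = 13.9, Q = 415.094.
dQ/dP = −2823/P² = -14.611.
ε = (dQ/dP)(P/Q) = (-14.611)(13.9/415.094).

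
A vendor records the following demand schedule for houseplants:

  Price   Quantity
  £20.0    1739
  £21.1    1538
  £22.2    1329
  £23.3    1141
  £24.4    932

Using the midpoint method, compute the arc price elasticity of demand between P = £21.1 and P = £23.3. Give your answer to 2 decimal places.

-2.99

At P = 21.1, Q = 1538; at P = 23.3, Q = 1141.
ΔQ = -397, ΔP = 2.2. Midpoints: P̄ = 22.20, Q̄ = 1339.5.
ε = (ΔQ/ΔP)(P̄/Q̄) = (-397/2.2)(22.20/1339.5).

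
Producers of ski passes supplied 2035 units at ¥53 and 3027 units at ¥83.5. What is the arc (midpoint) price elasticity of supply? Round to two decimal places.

ΔQ = 3027 − 2035 = 992; ΔP = 83.5 − 53 = 30.5.
Midpoints: P̄ = 68.25, Q̄ = 2531.0.
ε_s = (ΔQ/ΔP)(P̄/Q̄) = (992/30.5)(68.25/2531.0).

0.88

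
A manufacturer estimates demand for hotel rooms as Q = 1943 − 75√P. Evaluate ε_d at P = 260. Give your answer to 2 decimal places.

-0.82

At P = 260, Q = 733.661.
dQ/dP = −75/(2√P) = -2.326.
ε = (dQ/dP)(P/Q) = (-2.326)(260/733.661).
|ε| < 1, so demand is inelastic at this price.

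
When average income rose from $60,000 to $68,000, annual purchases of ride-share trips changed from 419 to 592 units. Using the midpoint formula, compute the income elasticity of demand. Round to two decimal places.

ΔQ = 173, ΔI = 8000. Midpoints: Ī = 64,000, Q̄ = 505.5.
ε_I = (ΔQ/ΔI)(Ī/Q̄) = (173/8000)(64000/505.5).
ε_I > 0, so the good is normal.

2.74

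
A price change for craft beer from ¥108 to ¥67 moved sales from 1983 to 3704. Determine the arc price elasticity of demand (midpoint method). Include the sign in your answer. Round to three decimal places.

-1.292

ΔQ = 3704 − 1983 = 1721; ΔP = 67 − 108 = -41.
Midpoints: P̄ = 87.50, Q̄ = 2843.5.
ε = (ΔQ/ΔP)(P̄/Q̄) = (1721/-41)(87.50/2843.5).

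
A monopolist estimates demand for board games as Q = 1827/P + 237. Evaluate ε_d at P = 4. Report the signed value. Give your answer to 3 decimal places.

-0.658

At P = 4, Q = 693.750.
dQ/dP = −1827/P² = -114.188.
ε = (dQ/dP)(P/Q) = (-114.188)(4/693.750).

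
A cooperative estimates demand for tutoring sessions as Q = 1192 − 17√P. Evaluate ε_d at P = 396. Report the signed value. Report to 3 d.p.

At P = 396, Q = 853.704.
dQ/dP = −17/(2√P) = -0.427.
ε = (dQ/dP)(P/Q) = (-0.427)(396/853.704).
|ε| < 1, so demand is inelastic at this price.

-0.198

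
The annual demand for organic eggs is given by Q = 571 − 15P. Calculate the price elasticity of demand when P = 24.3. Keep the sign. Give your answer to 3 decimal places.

-1.765

At P = 24.3, Q = 206.500.
dQ/dP = −15.
ε = (dQ/dP)(P/Q) = (-15)(24.3/206.500).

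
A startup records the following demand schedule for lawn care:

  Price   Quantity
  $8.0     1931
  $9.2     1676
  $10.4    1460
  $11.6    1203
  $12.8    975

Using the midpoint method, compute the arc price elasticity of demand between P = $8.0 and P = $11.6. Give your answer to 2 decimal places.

At P = 8.0, Q = 1931; at P = 11.6, Q = 1203.
ΔQ = -728, ΔP = 3.6. Midpoints: P̄ = 9.80, Q̄ = 1567.0.
ε = (ΔQ/ΔP)(P̄/Q̄) = (-728/3.6)(9.80/1567.0).

-1.26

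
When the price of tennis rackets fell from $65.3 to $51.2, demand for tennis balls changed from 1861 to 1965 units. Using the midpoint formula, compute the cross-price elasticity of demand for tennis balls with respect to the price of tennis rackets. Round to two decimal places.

ΔQ_x = 1965 − 1861 = 104; ΔP_y = 51.2 − 65.3 = -14.1.
Midpoints: P̄_y = 58.25, Q̄_x = 1913.0.
ε_xy = (ΔQ_x/ΔP_y)(P̄_y/Q̄_x) = (104/-14.1)(58.25/1913.0).
ε_xy < 0, so the goods are complements.

-0.22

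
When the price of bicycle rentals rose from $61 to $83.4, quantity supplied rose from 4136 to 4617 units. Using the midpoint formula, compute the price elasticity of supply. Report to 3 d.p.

0.354

ΔQ = 4617 − 4136 = 481; ΔP = 83.4 − 61 = 22.4.
Midpoints: P̄ = 72.20, Q̄ = 4376.5.
ε_s = (ΔQ/ΔP)(P̄/Q̄) = (481/22.4)(72.20/4376.5).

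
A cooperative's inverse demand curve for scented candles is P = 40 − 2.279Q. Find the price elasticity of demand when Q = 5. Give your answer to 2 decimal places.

At Q = 5, P = 40 − 2.279(5) = 28.61.
dP/dQ = −2.279, so dQ/dP = 1/(−2.279) = -0.439.
ε = (dQ/dP)(P/Q) = (-0.439)(28.61/5).

-2.51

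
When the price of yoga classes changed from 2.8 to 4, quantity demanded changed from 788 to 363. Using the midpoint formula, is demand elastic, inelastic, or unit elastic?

elastic

Arc ε ≈ -2.092.
|ε| = 2.09 > 1.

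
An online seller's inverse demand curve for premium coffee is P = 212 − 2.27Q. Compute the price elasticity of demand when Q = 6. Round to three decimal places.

-14.565

At Q = 6, P = 212 − 2.27(6) = 198.38.
dP/dQ = −2.27, so dQ/dP = 1/(−2.27) = -0.441.
ε = (dQ/dP)(P/Q) = (-0.441)(198.38/6).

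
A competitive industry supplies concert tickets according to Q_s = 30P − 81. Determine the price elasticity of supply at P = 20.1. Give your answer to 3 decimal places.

1.155

At P = 20.1, Q_s = 522.
dQ_s/dP = 30.
ε_s = (dQ_s/dP)(P/Q_s) = (30)(20.1/522).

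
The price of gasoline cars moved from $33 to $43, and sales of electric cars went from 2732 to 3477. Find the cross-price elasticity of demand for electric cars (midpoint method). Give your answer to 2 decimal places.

ΔQ_x = 3477 − 2732 = 745; ΔP_y = 43 − 33 = 10.
Midpoints: P̄_y = 38.00, Q̄_x = 3104.5.
ε_xy = (ΔQ_x/ΔP_y)(P̄_y/Q̄_x) = (745/10)(38.00/3104.5).

0.91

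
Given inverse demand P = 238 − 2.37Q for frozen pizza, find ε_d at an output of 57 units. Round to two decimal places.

At Q = 57, P = 238 − 2.37(57) = 102.91.
dP/dQ = −2.37, so dQ/dP = 1/(−2.37) = -0.422.
ε = (dQ/dP)(P/Q) = (-0.422)(102.91/57).

-0.76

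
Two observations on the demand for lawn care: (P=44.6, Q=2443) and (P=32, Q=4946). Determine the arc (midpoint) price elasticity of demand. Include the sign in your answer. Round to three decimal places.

ΔQ = 4946 − 2443 = 2503; ΔP = 32 − 44.6 = -12.6.
Midpoints: P̄ = 38.30, Q̄ = 3694.5.
ε = (ΔQ/ΔP)(P̄/Q̄) = (2503/-12.6)(38.30/3694.5).

-2.059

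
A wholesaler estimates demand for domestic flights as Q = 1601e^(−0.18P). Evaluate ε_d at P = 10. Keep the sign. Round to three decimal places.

At P = 10, Q = 264.644.
dQ/dP = −0.18·1601e^(−0.18P) = −0.18Q = -47.636.
ε = (dQ/dP)(P/Q) = (-47.636)(10/264.644).
|ε| > 1, so demand is elastic at this price.

-1.800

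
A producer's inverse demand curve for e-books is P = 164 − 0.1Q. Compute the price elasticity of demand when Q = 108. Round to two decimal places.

-14.19

At Q = 108, P = 164 − 0.1(108) = 153.20.
dP/dQ = −0.1, so dQ/dP = 1/(−0.1) = -10.000.
ε = (dQ/dP)(P/Q) = (-10.000)(153.20/108).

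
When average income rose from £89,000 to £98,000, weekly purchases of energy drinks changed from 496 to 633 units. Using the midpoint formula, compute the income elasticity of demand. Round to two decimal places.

ΔQ = 137, ΔI = 9000. Midpoints: Ī = 93,500, Q̄ = 564.5.
ε_I = (ΔQ/ΔI)(Ī/Q̄) = (137/9000)(93500/564.5).

2.52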